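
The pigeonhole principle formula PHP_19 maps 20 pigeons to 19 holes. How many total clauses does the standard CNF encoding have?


The PHP encoding has two parts:
1) At-least-one-hole clauses: 20 (one per pigeon, each with 19 literals).
2) At-most-one-pigeon-per-hole clauses: 19 holes * C(20,2) = 19 * 190 = 3610.
Total clauses = 20 + 3610 = 3630.

3630


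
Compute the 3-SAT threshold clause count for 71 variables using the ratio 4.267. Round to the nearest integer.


The 3-SAT phase transition occurs at approximately 4.267 clauses per variable.
m = 4.267 * 71 = 302.957.
Rounded to nearest integer: 303.

303


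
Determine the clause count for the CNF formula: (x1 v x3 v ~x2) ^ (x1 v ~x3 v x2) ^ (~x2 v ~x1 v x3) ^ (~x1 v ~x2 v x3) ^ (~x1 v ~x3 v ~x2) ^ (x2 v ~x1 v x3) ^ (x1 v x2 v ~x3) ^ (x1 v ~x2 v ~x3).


Each group enclosed in parentheses joined by ^ is one clause.
Counting the conjuncts: 8 clauses.

8


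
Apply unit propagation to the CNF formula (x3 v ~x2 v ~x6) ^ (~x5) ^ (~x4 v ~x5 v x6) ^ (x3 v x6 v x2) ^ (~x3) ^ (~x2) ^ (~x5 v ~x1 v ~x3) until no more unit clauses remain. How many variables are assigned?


Unit propagation repeatedly assigns the literal in any unit clause, then simplifies.
Assignments in order: x5 = F, x3 = F, x2 = F, x6 = T.
No further unit clauses remain.
Total variables assigned = 4.

4


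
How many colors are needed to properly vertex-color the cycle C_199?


An odd cycle cannot be 2-colored: alternating two colors around the cycle returns to the start with a conflict.
Since 199 is odd, three colors are required (and three suffice).
Chromatic number = 3.

3


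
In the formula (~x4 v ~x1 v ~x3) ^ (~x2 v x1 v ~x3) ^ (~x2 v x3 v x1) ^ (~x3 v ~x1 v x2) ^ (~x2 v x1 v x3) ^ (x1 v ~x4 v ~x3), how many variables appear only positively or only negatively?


A pure literal appears in only one polarity across all clauses.
Pure literals: x4 (negative only).
Count = 1.

1


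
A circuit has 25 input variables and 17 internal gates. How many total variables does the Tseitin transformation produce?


The Tseitin transformation introduces one auxiliary variable per gate.
Total variables = inputs + gates = 25 + 17 = 42.

42


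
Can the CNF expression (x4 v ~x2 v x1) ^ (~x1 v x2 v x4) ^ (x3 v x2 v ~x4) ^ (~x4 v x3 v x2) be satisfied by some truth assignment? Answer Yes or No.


Check all 16 possible truth assignments.
Number of satisfying assignments found: 10.
The formula is satisfiable.

Yes


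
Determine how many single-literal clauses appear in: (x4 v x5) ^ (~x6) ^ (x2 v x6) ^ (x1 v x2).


A unit clause contains exactly one literal.
Unit clauses found: (~x6).
Count = 1.

1


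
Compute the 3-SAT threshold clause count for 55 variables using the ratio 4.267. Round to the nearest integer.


The 3-SAT phase transition occurs at approximately 4.267 clauses per variable.
m = 4.267 * 55 = 234.685.
Rounded to nearest integer: 235.

235


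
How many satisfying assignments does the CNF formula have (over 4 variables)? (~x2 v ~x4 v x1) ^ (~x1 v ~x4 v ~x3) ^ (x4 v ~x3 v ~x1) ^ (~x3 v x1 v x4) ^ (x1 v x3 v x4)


Enumerate all 16 truth assignments over 4 variables.
Test each against every clause.
Satisfying assignments found: 6.

6


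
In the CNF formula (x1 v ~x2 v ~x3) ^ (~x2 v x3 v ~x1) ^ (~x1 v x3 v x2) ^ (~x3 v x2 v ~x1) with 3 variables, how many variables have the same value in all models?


Find all satisfying assignments: 4 model(s).
Check which variables have the same value in every model.
No variable is fixed across all models.
Backbone size = 0.

0


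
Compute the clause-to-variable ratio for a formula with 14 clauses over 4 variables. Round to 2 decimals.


Clause-to-variable ratio = clauses / variables.
14 / 4 = 3.5.

3.5


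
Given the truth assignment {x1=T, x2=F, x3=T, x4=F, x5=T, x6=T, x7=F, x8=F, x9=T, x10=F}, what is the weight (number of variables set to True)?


The weight is the number of variables assigned True.
True variables: x1, x3, x5, x6, x9.
Weight = 5.

5


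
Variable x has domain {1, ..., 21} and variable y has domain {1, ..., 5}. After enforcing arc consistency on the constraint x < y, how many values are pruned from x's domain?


For the constraint x < y, x needs a supporting value in y's domain.
x can be at most 4 (one less than y's maximum).
Valid x values from domain: 4 out of 21.
Pruned = 21 - 4 = 17.

17


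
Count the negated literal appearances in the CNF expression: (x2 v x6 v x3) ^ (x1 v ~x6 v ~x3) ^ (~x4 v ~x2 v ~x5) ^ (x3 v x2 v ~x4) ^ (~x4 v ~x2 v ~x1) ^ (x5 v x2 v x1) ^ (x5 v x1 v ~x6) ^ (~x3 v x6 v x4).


Scan each clause for negated literals.
Clause 1: 0 negative; Clause 2: 2 negative; Clause 3: 3 negative; Clause 4: 1 negative; Clause 5: 3 negative; Clause 6: 0 negative; Clause 7: 1 negative; Clause 8: 1 negative.
Total negative literal occurrences = 11.

11


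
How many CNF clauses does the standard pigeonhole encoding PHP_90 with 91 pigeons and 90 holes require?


The PHP encoding has two parts:
1) At-least-one-hole clauses: 91 (one per pigeon, each with 90 literals).
2) At-most-one-pigeon-per-hole clauses: 90 holes * C(91,2) = 90 * 4095 = 368550.
Total clauses = 91 + 368550 = 368641.

368641


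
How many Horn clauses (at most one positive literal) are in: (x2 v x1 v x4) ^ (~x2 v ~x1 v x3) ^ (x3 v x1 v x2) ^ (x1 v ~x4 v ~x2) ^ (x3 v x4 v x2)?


A Horn clause has at most one positive literal.
Clause 1: 3 positive lit(s) -> not Horn
Clause 2: 1 positive lit(s) -> Horn
Clause 3: 3 positive lit(s) -> not Horn
Clause 4: 1 positive lit(s) -> Horn
Clause 5: 3 positive lit(s) -> not Horn
Total Horn clauses = 2.

2


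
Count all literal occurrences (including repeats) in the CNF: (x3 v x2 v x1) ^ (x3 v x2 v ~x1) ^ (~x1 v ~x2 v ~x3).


Clause lengths: 3, 3, 3.
Sum = 3 + 3 + 3 = 9.

9


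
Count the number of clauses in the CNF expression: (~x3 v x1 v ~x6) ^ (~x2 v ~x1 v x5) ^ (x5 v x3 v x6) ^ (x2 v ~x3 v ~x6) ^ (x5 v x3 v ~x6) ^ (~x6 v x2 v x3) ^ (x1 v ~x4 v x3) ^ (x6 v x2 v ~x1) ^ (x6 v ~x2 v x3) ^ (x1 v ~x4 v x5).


Each group enclosed in parentheses joined by ^ is one clause.
Counting the conjuncts: 10 clauses.

10


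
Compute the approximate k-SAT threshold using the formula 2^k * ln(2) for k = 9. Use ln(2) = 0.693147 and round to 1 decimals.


Using the asymptotic formula: threshold ~ 2^k * ln(2).
2^9 = 512.
512 * 0.693147 = 354.9.

354.9


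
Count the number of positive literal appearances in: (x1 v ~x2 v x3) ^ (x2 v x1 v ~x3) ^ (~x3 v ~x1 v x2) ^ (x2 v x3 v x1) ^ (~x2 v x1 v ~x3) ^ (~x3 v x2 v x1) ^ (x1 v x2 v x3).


Scan each clause for unnegated literals.
Clause 1: 2 positive; Clause 2: 2 positive; Clause 3: 1 positive; Clause 4: 3 positive; Clause 5: 1 positive; Clause 6: 2 positive; Clause 7: 3 positive.
Total positive literal occurrences = 14.

14


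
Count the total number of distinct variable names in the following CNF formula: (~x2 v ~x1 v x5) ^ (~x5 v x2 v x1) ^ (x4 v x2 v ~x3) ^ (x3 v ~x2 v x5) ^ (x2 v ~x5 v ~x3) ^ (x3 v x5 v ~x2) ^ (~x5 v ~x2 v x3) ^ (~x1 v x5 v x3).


Identify each distinct variable in the formula.
Variables found: x1, x2, x3, x4, x5.
Total distinct variables = 5.

5


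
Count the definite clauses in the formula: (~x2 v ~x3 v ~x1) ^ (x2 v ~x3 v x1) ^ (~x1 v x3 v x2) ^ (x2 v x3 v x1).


A definite clause has exactly one positive literal.
Clause 1: 0 positive -> not definite
Clause 2: 2 positive -> not definite
Clause 3: 2 positive -> not definite
Clause 4: 3 positive -> not definite
Definite clause count = 0.

0


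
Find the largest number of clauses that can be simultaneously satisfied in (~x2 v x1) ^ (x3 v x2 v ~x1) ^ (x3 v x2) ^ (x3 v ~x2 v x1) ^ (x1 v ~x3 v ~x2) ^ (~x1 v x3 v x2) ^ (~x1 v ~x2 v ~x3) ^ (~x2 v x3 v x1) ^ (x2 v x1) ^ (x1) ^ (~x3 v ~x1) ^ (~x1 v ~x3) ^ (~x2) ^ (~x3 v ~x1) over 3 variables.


Enumerate all 8 truth assignments.
For each, count how many of the 14 clauses are satisfied.
The formula is not fully satisfiable, so the maximum is below 14.
Maximum simultaneously satisfiable clauses = 13.

13


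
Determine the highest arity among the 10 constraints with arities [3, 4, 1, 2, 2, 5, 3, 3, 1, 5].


The arities are: 3, 4, 1, 2, 2, 5, 3, 3, 1, 5.
Scan for the maximum value.
Maximum arity = 5.

5


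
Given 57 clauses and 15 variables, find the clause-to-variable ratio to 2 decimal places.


Clause-to-variable ratio = clauses / variables.
57 / 15 = 3.8.

3.8


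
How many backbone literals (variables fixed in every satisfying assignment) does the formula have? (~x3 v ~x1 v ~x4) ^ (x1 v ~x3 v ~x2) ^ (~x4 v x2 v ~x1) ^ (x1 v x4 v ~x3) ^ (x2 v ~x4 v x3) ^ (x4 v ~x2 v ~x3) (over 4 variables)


Find all satisfying assignments: 8 model(s).
Check which variables have the same value in every model.
No variable is fixed across all models.
Backbone size = 0.

0


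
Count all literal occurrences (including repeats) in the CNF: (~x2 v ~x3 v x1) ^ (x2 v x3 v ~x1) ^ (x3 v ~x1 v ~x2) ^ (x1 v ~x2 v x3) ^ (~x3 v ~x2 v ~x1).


Clause lengths: 3, 3, 3, 3, 3.
Sum = 3 + 3 + 3 + 3 + 3 = 15.

15


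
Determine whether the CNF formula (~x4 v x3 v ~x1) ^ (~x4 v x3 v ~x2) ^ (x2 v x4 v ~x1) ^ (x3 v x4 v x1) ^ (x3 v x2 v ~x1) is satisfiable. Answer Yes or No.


Check all 16 possible truth assignments.
Number of satisfying assignments found: 9.
The formula is satisfiable.

Yes


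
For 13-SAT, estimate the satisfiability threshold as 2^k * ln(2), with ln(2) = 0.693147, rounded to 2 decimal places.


Using the asymptotic formula: threshold ~ 2^k * ln(2).
2^13 = 8192.
8192 * 0.693147 = 5678.26.

5678.26


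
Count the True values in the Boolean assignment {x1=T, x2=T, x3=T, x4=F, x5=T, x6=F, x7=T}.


The weight is the number of variables assigned True.
True variables: x1, x2, x3, x5, x7.
Weight = 5.

5


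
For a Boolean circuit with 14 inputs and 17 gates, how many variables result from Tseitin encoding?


The Tseitin transformation introduces one auxiliary variable per gate.
Total variables = inputs + gates = 14 + 17 = 31.

31


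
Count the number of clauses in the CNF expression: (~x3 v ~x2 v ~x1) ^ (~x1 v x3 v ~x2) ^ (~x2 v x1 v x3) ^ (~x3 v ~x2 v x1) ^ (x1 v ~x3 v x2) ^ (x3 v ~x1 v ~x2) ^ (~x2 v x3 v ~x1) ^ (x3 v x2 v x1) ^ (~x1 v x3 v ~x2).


Each group enclosed in parentheses joined by ^ is one clause.
Counting the conjuncts: 9 clauses.

9


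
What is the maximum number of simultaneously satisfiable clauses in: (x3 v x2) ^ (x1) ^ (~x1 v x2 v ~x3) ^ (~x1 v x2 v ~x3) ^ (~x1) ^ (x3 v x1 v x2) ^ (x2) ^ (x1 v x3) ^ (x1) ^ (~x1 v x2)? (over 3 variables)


Enumerate all 8 truth assignments.
For each, count how many of the 10 clauses are satisfied.
The formula is not fully satisfiable, so the maximum is below 10.
Maximum simultaneously satisfiable clauses = 9.

9


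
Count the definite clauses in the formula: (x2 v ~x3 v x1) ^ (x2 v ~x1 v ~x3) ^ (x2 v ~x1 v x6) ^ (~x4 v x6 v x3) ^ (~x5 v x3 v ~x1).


A definite clause has exactly one positive literal.
Clause 1: 2 positive -> not definite
Clause 2: 1 positive -> definite
Clause 3: 2 positive -> not definite
Clause 4: 2 positive -> not definite
Clause 5: 1 positive -> definite
Definite clause count = 2.

2


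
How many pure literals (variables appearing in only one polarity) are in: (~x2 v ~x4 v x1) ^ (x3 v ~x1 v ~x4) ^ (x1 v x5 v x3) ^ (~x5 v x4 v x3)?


A pure literal appears in only one polarity across all clauses.
Pure literals: x2 (negative only), x3 (positive only).
Count = 2.

2


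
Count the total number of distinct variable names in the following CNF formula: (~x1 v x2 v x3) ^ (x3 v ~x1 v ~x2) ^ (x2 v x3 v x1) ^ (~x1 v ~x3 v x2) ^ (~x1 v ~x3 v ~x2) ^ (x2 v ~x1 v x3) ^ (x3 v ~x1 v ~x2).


Identify each distinct variable in the formula.
Variables found: x1, x2, x3.
Total distinct variables = 3.

3


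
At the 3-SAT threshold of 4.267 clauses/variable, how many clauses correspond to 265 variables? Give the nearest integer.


The 3-SAT phase transition occurs at approximately 4.267 clauses per variable.
m = 4.267 * 265 = 1130.755.
Rounded to nearest integer: 1131.

1131


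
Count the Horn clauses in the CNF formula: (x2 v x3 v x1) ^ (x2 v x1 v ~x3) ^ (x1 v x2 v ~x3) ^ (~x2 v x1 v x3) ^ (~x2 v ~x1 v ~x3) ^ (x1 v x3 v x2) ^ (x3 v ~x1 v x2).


A Horn clause has at most one positive literal.
Clause 1: 3 positive lit(s) -> not Horn
Clause 2: 2 positive lit(s) -> not Horn
Clause 3: 2 positive lit(s) -> not Horn
Clause 4: 2 positive lit(s) -> not Horn
Clause 5: 0 positive lit(s) -> Horn
Clause 6: 3 positive lit(s) -> not Horn
Clause 7: 2 positive lit(s) -> not Horn
Total Horn clauses = 1.

1


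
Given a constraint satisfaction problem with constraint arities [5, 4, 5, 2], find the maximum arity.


The arities are: 5, 4, 5, 2.
Scan for the maximum value.
Maximum arity = 5.

5


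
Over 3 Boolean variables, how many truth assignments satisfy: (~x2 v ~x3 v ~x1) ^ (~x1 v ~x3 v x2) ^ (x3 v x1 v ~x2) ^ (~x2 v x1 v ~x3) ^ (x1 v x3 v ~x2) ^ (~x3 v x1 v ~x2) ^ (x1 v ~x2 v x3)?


Enumerate all 8 truth assignments over 3 variables.
Test each against every clause.
Satisfying assignments found: 4.

4


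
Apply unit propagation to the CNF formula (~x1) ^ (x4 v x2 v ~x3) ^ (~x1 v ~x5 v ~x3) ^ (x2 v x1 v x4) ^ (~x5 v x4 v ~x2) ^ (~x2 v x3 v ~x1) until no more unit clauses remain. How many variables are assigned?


Unit propagation repeatedly assigns the literal in any unit clause, then simplifies.
Assignments in order: x1 = F.
No further unit clauses remain.
Total variables assigned = 1.

1


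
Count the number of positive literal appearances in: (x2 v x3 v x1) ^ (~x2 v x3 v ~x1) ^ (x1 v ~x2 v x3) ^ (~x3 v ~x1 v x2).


Scan each clause for unnegated literals.
Clause 1: 3 positive; Clause 2: 1 positive; Clause 3: 2 positive; Clause 4: 1 positive.
Total positive literal occurrences = 7.

7


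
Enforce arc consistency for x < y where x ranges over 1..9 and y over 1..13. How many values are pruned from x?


For the constraint x < y, x needs a supporting value in y's domain.
x can be at most 12 (one less than y's maximum).
Valid x values from domain: 9 out of 9.
Pruned = 9 - 9 = 0.

0


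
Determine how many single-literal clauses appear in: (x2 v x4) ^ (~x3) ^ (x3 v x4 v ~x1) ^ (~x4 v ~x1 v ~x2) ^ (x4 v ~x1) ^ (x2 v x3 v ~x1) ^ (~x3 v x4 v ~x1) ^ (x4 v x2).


A unit clause contains exactly one literal.
Unit clauses found: (~x3).
Count = 1.

1


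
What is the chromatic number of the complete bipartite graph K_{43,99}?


K_{43,99} is bipartite by definition: the two parts are independent sets, with every edge crossing between them.
Color all vertices in one part with color 1 and all vertices in the other part with color 2.
Since the graph has at least one edge, one color does not suffice.
Chromatic number = 2.

2


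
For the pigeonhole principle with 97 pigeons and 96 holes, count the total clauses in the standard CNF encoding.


The PHP encoding has two parts:
1) At-least-one-hole clauses: 97 (one per pigeon, each with 96 literals).
2) At-most-one-pigeon-per-hole clauses: 96 holes * C(97,2) = 96 * 4656 = 446976.
Total clauses = 97 + 446976 = 447073.

447073


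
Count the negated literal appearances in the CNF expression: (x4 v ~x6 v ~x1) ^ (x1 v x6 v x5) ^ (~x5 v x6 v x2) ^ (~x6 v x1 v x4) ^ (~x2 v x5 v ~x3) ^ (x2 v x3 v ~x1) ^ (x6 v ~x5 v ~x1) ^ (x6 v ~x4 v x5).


Scan each clause for negated literals.
Clause 1: 2 negative; Clause 2: 0 negative; Clause 3: 1 negative; Clause 4: 1 negative; Clause 5: 2 negative; Clause 6: 1 negative; Clause 7: 2 negative; Clause 8: 1 negative.
Total negative literal occurrences = 10.

10


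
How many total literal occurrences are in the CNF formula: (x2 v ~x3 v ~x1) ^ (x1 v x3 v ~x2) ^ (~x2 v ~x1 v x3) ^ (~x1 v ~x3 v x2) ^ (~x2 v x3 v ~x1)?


Clause lengths: 3, 3, 3, 3, 3.
Sum = 3 + 3 + 3 + 3 + 3 = 15.

15


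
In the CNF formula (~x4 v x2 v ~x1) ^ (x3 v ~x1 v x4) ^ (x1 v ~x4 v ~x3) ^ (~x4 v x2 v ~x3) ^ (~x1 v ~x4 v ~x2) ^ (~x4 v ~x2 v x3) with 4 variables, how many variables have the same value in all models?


Find all satisfying assignments: 7 model(s).
Check which variables have the same value in every model.
No variable is fixed across all models.
Backbone size = 0.

0


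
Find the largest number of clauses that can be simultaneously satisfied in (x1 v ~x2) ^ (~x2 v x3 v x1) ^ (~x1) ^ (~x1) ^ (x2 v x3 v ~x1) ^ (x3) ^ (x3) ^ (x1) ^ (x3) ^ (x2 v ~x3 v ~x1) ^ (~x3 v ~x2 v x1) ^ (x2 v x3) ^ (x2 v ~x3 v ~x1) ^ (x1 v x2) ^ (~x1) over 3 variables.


Enumerate all 8 truth assignments.
For each, count how many of the 15 clauses are satisfied.
The formula is not fully satisfiable, so the maximum is below 15.
Maximum simultaneously satisfiable clauses = 13.

13


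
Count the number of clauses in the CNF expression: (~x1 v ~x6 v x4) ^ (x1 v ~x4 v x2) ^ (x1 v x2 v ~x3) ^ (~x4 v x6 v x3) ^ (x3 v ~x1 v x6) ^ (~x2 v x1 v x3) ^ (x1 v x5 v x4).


Each group enclosed in parentheses joined by ^ is one clause.
Counting the conjuncts: 7 clauses.

7


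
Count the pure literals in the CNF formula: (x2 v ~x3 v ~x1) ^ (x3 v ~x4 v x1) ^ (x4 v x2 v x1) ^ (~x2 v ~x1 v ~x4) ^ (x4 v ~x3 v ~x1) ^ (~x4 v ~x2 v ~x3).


A pure literal appears in only one polarity across all clauses.
No pure literals found.
Count = 0.

0


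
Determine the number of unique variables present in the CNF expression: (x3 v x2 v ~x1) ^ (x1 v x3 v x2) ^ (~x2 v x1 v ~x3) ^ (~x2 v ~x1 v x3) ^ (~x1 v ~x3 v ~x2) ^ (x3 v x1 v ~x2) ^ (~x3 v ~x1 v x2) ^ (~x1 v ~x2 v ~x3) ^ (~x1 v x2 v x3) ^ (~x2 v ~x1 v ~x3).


Identify each distinct variable in the formula.
Variables found: x1, x2, x3.
Total distinct variables = 3.

3


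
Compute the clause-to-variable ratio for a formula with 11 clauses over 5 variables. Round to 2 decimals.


Clause-to-variable ratio = clauses / variables.
11 / 5 = 2.2.

2.2


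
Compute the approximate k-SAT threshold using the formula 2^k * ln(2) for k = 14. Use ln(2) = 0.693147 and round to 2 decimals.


Using the asymptotic formula: threshold ~ 2^k * ln(2).
2^14 = 16384.
16384 * 0.693147 = 11356.52.

11356.52


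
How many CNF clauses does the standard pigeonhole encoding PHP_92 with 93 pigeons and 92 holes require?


The PHP encoding has two parts:
1) At-least-one-hole clauses: 93 (one per pigeon, each with 92 literals).
2) At-most-one-pigeon-per-hole clauses: 92 holes * C(93,2) = 92 * 4278 = 393576.
Total clauses = 93 + 393576 = 393669.

393669


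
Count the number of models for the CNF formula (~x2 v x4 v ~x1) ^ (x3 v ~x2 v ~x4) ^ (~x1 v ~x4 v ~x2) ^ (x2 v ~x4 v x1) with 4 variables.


Enumerate all 16 truth assignments over 4 variables.
Test each against every clause.
Satisfying assignments found: 9.

9


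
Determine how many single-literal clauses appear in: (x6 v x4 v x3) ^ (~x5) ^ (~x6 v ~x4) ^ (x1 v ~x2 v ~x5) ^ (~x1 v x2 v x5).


A unit clause contains exactly one literal.
Unit clauses found: (~x5).
Count = 1.

1


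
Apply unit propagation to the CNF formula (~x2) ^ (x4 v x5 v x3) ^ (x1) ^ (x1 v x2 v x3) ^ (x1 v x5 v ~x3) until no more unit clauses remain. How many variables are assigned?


Unit propagation repeatedly assigns the literal in any unit clause, then simplifies.
Assignments in order: x2 = F, x1 = T.
No further unit clauses remain.
Total variables assigned = 2.

2


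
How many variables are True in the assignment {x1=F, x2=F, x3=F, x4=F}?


The weight is the number of variables assigned True.
True variables: none.
Weight = 0.

0


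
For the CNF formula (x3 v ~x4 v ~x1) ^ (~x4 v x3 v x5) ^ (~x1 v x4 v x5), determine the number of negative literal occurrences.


Scan each clause for negated literals.
Clause 1: 2 negative; Clause 2: 1 negative; Clause 3: 1 negative.
Total negative literal occurrences = 4.

4


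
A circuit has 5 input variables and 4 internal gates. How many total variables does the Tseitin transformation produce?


The Tseitin transformation introduces one auxiliary variable per gate.
Total variables = inputs + gates = 5 + 4 = 9.

9


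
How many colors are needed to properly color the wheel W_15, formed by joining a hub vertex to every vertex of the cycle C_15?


W_15 consists of the cycle C_15 together with a hub vertex adjacent to every cycle vertex.
The cycle C_15 needs 3 colors (odd cycle -> 3).
The hub is adjacent to every cycle vertex, so it must receive a new color distinct from all of them.
Chromatic number = 3 + 1 = 4.

4


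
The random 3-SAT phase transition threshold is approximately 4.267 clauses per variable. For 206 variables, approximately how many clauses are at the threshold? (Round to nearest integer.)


The 3-SAT phase transition occurs at approximately 4.267 clauses per variable.
m = 4.267 * 206 = 879.002.
Rounded to nearest integer: 879.

879


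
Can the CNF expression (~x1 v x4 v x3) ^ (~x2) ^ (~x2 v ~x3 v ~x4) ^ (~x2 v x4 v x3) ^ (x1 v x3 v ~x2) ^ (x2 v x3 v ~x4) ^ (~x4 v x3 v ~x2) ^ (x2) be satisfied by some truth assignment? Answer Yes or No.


Check all 16 possible truth assignments.
Number of satisfying assignments found: 0.
The formula is unsatisfiable.

No


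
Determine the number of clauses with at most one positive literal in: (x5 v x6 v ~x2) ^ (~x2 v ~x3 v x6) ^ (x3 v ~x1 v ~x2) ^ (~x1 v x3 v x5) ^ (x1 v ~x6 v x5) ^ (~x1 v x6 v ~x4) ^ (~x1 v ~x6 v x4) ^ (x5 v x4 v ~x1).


A Horn clause has at most one positive literal.
Clause 1: 2 positive lit(s) -> not Horn
Clause 2: 1 positive lit(s) -> Horn
Clause 3: 1 positive lit(s) -> Horn
Clause 4: 2 positive lit(s) -> not Horn
Clause 5: 2 positive lit(s) -> not Horn
Clause 6: 1 positive lit(s) -> Horn
Clause 7: 1 positive lit(s) -> Horn
Clause 8: 2 positive lit(s) -> not Horn
Total Horn clauses = 4.

4


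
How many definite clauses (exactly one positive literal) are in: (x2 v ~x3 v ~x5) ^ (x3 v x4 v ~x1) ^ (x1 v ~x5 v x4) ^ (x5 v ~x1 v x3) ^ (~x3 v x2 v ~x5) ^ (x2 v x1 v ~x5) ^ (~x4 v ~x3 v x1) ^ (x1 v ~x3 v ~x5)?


A definite clause has exactly one positive literal.
Clause 1: 1 positive -> definite
Clause 2: 2 positive -> not definite
Clause 3: 2 positive -> not definite
Clause 4: 2 positive -> not definite
Clause 5: 1 positive -> definite
Clause 6: 2 positive -> not definite
Clause 7: 1 positive -> definite
Clause 8: 1 positive -> definite
Definite clause count = 4.

4


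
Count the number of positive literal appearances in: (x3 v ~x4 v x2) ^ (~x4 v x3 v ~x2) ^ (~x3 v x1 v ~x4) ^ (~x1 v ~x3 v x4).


Scan each clause for unnegated literals.
Clause 1: 2 positive; Clause 2: 1 positive; Clause 3: 1 positive; Clause 4: 1 positive.
Total positive literal occurrences = 5.

5


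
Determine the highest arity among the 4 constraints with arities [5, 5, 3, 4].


The arities are: 5, 5, 3, 4.
Scan for the maximum value.
Maximum arity = 5.

5


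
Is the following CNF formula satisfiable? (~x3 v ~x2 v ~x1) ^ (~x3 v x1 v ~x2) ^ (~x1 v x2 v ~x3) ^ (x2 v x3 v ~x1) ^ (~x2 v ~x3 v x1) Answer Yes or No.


Check all 8 possible truth assignments.
Number of satisfying assignments found: 4.
The formula is satisfiable.

Yes


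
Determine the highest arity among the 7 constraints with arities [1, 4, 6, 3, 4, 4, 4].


The arities are: 1, 4, 6, 3, 4, 4, 4.
Scan for the maximum value.
Maximum arity = 6.

6


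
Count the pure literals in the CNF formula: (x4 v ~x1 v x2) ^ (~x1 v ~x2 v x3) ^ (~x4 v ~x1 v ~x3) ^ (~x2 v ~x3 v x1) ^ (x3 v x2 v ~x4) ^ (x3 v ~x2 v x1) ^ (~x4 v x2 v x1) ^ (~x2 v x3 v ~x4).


A pure literal appears in only one polarity across all clauses.
No pure literals found.
Count = 0.

0


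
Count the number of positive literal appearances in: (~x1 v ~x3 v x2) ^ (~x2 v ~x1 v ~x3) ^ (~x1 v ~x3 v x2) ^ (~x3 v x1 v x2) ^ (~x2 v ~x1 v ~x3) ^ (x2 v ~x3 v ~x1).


Scan each clause for unnegated literals.
Clause 1: 1 positive; Clause 2: 0 positive; Clause 3: 1 positive; Clause 4: 2 positive; Clause 5: 0 positive; Clause 6: 1 positive.
Total positive literal occurrences = 5.

5


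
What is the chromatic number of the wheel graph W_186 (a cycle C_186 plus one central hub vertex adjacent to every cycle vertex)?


W_186 consists of the cycle C_186 together with a hub vertex adjacent to every cycle vertex.
The cycle C_186 needs 2 colors (even cycle -> 2).
The hub is adjacent to every cycle vertex, so it must receive a new color distinct from all of them.
Chromatic number = 2 + 1 = 3.

3


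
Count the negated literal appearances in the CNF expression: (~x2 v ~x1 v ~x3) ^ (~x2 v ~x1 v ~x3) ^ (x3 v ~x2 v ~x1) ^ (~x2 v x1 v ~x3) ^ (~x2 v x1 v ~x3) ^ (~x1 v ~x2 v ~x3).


Scan each clause for negated literals.
Clause 1: 3 negative; Clause 2: 3 negative; Clause 3: 2 negative; Clause 4: 2 negative; Clause 5: 2 negative; Clause 6: 3 negative.
Total negative literal occurrences = 15.

15


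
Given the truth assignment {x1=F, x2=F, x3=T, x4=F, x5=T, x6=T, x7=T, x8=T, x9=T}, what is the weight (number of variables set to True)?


The weight is the number of variables assigned True.
True variables: x3, x5, x6, x7, x8, x9.
Weight = 6.

6


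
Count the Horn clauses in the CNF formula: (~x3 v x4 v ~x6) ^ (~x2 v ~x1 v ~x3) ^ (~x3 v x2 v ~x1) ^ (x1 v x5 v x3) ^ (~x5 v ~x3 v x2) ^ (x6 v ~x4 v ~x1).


A Horn clause has at most one positive literal.
Clause 1: 1 positive lit(s) -> Horn
Clause 2: 0 positive lit(s) -> Horn
Clause 3: 1 positive lit(s) -> Horn
Clause 4: 3 positive lit(s) -> not Horn
Clause 5: 1 positive lit(s) -> Horn
Clause 6: 1 positive lit(s) -> Horn
Total Horn clauses = 5.

5


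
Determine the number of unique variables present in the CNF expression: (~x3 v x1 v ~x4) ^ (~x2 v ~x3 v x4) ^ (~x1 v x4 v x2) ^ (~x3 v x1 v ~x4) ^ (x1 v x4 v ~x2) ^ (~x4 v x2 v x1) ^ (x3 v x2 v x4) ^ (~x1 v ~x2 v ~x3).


Identify each distinct variable in the formula.
Variables found: x1, x2, x3, x4.
Total distinct variables = 4.

4


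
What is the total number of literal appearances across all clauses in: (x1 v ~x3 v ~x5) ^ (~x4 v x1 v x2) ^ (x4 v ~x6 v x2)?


Clause lengths: 3, 3, 3.
Sum = 3 + 3 + 3 = 9.

9


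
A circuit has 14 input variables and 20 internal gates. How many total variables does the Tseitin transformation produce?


The Tseitin transformation introduces one auxiliary variable per gate.
Total variables = inputs + gates = 14 + 20 = 34.

34


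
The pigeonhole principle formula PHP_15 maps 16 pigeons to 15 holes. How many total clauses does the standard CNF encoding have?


The PHP encoding has two parts:
1) At-least-one-hole clauses: 16 (one per pigeon, each with 15 literals).
2) At-most-one-pigeon-per-hole clauses: 15 holes * C(16,2) = 15 * 120 = 1800.
Total clauses = 16 + 1800 = 1816.

1816


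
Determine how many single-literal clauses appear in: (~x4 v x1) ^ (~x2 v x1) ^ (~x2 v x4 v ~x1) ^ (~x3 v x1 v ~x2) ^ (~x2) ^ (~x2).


A unit clause contains exactly one literal.
Unit clauses found: (~x2), (~x2).
Count = 2.

2


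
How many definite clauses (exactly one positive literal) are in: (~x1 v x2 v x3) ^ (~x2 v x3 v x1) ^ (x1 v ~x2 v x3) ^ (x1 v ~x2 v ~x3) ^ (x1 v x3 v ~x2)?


A definite clause has exactly one positive literal.
Clause 1: 2 positive -> not definite
Clause 2: 2 positive -> not definite
Clause 3: 2 positive -> not definite
Clause 4: 1 positive -> definite
Clause 5: 2 positive -> not definite
Definite clause count = 1.

1


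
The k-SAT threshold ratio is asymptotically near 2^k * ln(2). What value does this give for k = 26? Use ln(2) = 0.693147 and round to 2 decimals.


Using the asymptotic formula: threshold ~ 2^k * ln(2).
2^26 = 67108864.
67108864 * 0.693147 = 46516307.76.

46516307.76


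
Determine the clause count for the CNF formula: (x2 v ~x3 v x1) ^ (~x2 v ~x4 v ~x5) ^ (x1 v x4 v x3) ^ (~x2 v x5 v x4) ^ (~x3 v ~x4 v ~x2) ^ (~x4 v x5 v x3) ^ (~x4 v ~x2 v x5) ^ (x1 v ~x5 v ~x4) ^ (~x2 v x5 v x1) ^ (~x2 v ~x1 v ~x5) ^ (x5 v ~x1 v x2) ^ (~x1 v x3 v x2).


Each group enclosed in parentheses joined by ^ is one clause.
Counting the conjuncts: 12 clauses.

12


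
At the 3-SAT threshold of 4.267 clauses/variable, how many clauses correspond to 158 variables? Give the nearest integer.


The 3-SAT phase transition occurs at approximately 4.267 clauses per variable.
m = 4.267 * 158 = 674.186.
Rounded to nearest integer: 674.

674


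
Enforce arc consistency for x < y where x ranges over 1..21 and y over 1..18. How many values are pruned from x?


For the constraint x < y, x needs a supporting value in y's domain.
x can be at most 17 (one less than y's maximum).
Valid x values from domain: 17 out of 21.
Pruned = 21 - 17 = 4.

4


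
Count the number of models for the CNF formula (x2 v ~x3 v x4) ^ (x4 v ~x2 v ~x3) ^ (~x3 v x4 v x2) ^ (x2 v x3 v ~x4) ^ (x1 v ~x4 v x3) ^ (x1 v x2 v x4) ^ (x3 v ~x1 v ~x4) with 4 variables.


Enumerate all 16 truth assignments over 4 variables.
Test each against every clause.
Satisfying assignments found: 7.

7


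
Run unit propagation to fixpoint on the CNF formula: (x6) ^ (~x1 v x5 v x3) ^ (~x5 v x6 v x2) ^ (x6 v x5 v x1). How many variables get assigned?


Unit propagation repeatedly assigns the literal in any unit clause, then simplifies.
Assignments in order: x6 = T.
No further unit clauses remain.
Total variables assigned = 1.

1


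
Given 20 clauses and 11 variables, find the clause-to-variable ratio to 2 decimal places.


Clause-to-variable ratio = clauses / variables.
20 / 11 = 1.82.

1.82


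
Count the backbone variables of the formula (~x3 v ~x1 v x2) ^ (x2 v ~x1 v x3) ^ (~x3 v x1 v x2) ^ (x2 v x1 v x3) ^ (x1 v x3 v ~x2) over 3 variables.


Find all satisfying assignments: 3 model(s).
Check which variables have the same value in every model.
Fixed variables: x2=T.
Backbone size = 1.

1


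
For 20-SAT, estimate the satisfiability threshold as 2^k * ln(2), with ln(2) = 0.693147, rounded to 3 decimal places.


Using the asymptotic formula: threshold ~ 2^k * ln(2).
2^20 = 1048576.
1048576 * 0.693147 = 726817.309.

726817.309


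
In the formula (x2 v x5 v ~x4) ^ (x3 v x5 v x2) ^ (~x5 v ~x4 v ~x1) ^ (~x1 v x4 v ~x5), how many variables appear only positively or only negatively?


A pure literal appears in only one polarity across all clauses.
Pure literals: x1 (negative only), x2 (positive only), x3 (positive only).
Count = 3.

3


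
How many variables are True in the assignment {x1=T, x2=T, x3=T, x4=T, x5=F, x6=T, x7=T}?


The weight is the number of variables assigned True.
True variables: x1, x2, x3, x4, x6, x7.
Weight = 6.

6


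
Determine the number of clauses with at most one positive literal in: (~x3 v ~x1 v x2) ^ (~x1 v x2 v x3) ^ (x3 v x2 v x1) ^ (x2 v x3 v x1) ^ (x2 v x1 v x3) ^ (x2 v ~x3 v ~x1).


A Horn clause has at most one positive literal.
Clause 1: 1 positive lit(s) -> Horn
Clause 2: 2 positive lit(s) -> not Horn
Clause 3: 3 positive lit(s) -> not Horn
Clause 4: 3 positive lit(s) -> not Horn
Clause 5: 3 positive lit(s) -> not Horn
Clause 6: 1 positive lit(s) -> Horn
Total Horn clauses = 2.

2


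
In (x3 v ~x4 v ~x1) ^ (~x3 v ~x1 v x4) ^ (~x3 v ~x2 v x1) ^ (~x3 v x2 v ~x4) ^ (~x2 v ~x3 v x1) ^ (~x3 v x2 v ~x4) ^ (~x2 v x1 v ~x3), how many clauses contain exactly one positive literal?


A definite clause has exactly one positive literal.
Clause 1: 1 positive -> definite
Clause 2: 1 positive -> definite
Clause 3: 1 positive -> definite
Clause 4: 1 positive -> definite
Clause 5: 1 positive -> definite
Clause 6: 1 positive -> definite
Clause 7: 1 positive -> definite
Definite clause count = 7.

7


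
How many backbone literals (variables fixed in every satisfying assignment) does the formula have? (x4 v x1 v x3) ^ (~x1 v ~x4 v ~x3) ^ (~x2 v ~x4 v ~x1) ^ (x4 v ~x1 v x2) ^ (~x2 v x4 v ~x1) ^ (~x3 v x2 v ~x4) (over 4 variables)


Find all satisfying assignments: 6 model(s).
Check which variables have the same value in every model.
No variable is fixed across all models.
Backbone size = 0.

0


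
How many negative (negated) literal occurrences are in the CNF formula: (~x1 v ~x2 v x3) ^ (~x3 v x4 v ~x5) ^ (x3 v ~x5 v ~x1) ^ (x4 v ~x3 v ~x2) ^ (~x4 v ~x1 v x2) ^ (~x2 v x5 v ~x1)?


Scan each clause for negated literals.
Clause 1: 2 negative; Clause 2: 2 negative; Clause 3: 2 negative; Clause 4: 2 negative; Clause 5: 2 negative; Clause 6: 2 negative.
Total negative literal occurrences = 12.

12


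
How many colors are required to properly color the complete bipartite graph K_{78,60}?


K_{78,60} is bipartite by definition: the two parts are independent sets, with every edge crossing between them.
Color all vertices in one part with color 1 and all vertices in the other part with color 2.
Since the graph has at least one edge, one color does not suffice.
Chromatic number = 2.

2


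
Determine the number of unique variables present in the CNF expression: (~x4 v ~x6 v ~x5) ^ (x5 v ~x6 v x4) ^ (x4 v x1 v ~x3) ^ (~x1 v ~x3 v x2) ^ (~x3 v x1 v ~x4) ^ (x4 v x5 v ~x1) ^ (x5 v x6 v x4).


Identify each distinct variable in the formula.
Variables found: x1, x2, x3, x4, x5, x6.
Total distinct variables = 6.

6


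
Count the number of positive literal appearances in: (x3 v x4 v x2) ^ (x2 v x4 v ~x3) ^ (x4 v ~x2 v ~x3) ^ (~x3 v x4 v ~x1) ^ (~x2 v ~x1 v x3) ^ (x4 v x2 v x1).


Scan each clause for unnegated literals.
Clause 1: 3 positive; Clause 2: 2 positive; Clause 3: 1 positive; Clause 4: 1 positive; Clause 5: 1 positive; Clause 6: 3 positive.
Total positive literal occurrences = 11.

11


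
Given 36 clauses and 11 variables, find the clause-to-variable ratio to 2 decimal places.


Clause-to-variable ratio = clauses / variables.
36 / 11 = 3.27.

3.27


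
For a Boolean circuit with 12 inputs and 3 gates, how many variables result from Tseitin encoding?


The Tseitin transformation introduces one auxiliary variable per gate.
Total variables = inputs + gates = 12 + 3 = 15.

15


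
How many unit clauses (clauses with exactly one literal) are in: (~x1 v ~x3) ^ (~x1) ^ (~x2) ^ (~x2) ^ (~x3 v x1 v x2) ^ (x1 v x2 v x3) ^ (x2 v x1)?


A unit clause contains exactly one literal.
Unit clauses found: (~x1), (~x2), (~x2).
Count = 3.

3


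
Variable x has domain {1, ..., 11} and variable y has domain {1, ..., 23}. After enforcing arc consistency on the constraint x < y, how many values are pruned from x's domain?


For the constraint x < y, x needs a supporting value in y's domain.
x can be at most 22 (one less than y's maximum).
Valid x values from domain: 11 out of 11.
Pruned = 11 - 11 = 0.

0


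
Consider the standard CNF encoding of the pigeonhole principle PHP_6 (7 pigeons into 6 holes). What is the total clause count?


The PHP encoding has two parts:
1) At-least-one-hole clauses: 7 (one per pigeon, each with 6 literals).
2) At-most-one-pigeon-per-hole clauses: 6 holes * C(7,2) = 6 * 21 = 126.
Total clauses = 7 + 126 = 133.

133


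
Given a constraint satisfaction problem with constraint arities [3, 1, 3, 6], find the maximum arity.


The arities are: 3, 1, 3, 6.
Scan for the maximum value.
Maximum arity = 6.

6


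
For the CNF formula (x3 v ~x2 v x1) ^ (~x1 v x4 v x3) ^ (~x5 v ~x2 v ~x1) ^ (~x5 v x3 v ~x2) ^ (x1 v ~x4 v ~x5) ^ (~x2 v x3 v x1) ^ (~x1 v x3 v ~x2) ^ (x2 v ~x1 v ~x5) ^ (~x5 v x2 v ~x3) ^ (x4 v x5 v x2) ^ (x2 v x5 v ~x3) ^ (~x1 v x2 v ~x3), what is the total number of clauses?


Each group enclosed in parentheses joined by ^ is one clause.
Counting the conjuncts: 12 clauses.

12


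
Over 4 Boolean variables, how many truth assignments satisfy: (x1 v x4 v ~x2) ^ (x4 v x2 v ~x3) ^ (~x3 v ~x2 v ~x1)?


Enumerate all 16 truth assignments over 4 variables.
Test each against every clause.
Satisfying assignments found: 10.

10


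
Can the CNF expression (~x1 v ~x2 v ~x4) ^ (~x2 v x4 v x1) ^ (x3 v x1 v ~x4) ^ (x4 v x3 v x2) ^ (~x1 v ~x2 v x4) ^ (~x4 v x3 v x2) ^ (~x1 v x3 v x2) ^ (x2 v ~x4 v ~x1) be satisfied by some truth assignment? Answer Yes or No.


Check all 16 possible truth assignments.
Number of satisfying assignments found: 4.
The formula is satisfiable.

Yes


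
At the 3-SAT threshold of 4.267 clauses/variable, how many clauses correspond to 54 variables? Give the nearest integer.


The 3-SAT phase transition occurs at approximately 4.267 clauses per variable.
m = 4.267 * 54 = 230.418.
Rounded to nearest integer: 230.

230


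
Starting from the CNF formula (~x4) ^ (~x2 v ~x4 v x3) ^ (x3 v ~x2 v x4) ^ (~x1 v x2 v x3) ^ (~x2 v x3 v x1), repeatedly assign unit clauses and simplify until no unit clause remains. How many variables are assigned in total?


Unit propagation repeatedly assigns the literal in any unit clause, then simplifies.
Assignments in order: x4 = F.
No further unit clauses remain.
Total variables assigned = 1.

1


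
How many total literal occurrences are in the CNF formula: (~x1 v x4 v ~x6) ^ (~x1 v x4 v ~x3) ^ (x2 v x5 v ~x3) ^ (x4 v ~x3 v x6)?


Clause lengths: 3, 3, 3, 3.
Sum = 3 + 3 + 3 + 3 = 12.

12


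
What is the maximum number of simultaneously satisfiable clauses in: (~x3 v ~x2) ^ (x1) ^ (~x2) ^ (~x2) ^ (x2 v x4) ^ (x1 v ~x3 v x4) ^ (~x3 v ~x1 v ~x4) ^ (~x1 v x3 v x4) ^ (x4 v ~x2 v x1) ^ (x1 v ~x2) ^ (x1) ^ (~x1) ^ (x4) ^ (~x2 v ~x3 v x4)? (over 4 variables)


Enumerate all 16 truth assignments.
For each, count how many of the 14 clauses are satisfied.
The formula is not fully satisfiable, so the maximum is below 14.
Maximum simultaneously satisfiable clauses = 13.

13


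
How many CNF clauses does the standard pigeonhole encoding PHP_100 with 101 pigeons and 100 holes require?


The PHP encoding has two parts:
1) At-least-one-hole clauses: 101 (one per pigeon, each with 100 literals).
2) At-most-one-pigeon-per-hole clauses: 100 holes * C(101,2) = 100 * 5050 = 505000.
Total clauses = 101 + 505000 = 505101.

505101


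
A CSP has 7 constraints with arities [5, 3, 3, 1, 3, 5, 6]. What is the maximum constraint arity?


The arities are: 5, 3, 3, 1, 3, 5, 6.
Scan for the maximum value.
Maximum arity = 6.

6


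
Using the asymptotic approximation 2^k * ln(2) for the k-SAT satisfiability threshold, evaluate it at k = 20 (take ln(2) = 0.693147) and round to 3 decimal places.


Using the asymptotic formula: threshold ~ 2^k * ln(2).
2^20 = 1048576.
1048576 * 0.693147 = 726817.309.

726817.309


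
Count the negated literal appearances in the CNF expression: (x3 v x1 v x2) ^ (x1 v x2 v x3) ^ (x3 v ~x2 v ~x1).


Scan each clause for negated literals.
Clause 1: 0 negative; Clause 2: 0 negative; Clause 3: 2 negative.
Total negative literal occurrences = 2.

2


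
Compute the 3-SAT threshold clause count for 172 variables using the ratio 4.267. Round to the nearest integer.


The 3-SAT phase transition occurs at approximately 4.267 clauses per variable.
m = 4.267 * 172 = 733.924.
Rounded to nearest integer: 734.

734


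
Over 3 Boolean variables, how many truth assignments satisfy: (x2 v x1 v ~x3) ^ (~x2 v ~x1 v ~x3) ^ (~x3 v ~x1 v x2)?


Enumerate all 8 truth assignments over 3 variables.
Test each against every clause.
Satisfying assignments found: 5.

5


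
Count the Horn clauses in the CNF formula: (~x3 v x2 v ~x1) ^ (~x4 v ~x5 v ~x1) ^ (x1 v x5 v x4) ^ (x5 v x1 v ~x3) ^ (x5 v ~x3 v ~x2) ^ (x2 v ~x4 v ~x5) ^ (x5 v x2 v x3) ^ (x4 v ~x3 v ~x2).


A Horn clause has at most one positive literal.
Clause 1: 1 positive lit(s) -> Horn
Clause 2: 0 positive lit(s) -> Horn
Clause 3: 3 positive lit(s) -> not Horn
Clause 4: 2 positive lit(s) -> not Horn
Clause 5: 1 positive lit(s) -> Horn
Clause 6: 1 positive lit(s) -> Horn
Clause 7: 3 positive lit(s) -> not Horn
Clause 8: 1 positive lit(s) -> Horn
Total Horn clauses = 5.

5


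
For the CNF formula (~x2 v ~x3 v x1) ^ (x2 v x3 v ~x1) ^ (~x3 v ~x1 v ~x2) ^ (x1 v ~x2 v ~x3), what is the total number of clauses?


Each group enclosed in parentheses joined by ^ is one clause.
Counting the conjuncts: 4 clauses.

4


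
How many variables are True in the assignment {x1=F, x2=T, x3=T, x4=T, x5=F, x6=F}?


The weight is the number of variables assigned True.
True variables: x2, x3, x4.
Weight = 3.

3
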